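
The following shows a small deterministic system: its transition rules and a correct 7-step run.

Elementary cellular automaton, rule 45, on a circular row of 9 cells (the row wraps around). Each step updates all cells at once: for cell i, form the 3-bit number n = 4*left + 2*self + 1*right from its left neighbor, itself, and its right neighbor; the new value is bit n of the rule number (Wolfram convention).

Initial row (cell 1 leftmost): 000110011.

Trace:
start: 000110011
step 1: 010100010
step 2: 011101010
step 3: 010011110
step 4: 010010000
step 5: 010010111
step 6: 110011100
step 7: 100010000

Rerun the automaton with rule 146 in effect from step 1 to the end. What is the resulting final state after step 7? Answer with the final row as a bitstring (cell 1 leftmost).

(re-executing steps 1..7 under rule 146; state before step 1: 000110011)
step 1: 101001100
step 2: 000110011
step 3: 101001100
step 4: 000110011
step 5: 101001100
step 6: 000110011
step 7: 101001100

101001100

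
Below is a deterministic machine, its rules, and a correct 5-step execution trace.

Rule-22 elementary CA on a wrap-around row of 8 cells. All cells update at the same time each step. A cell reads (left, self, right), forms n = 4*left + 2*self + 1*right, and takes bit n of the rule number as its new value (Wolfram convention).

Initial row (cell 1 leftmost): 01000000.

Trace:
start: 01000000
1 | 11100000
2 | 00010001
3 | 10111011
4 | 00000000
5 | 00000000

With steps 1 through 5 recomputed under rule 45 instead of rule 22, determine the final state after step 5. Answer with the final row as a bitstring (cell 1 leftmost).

(re-executing steps 1..5 under rule 45; state before step 1: 01000000)
1 | 01011111
2 | 11110000
3 | 10000110
4 | 10110101
5 | 01101111

01101111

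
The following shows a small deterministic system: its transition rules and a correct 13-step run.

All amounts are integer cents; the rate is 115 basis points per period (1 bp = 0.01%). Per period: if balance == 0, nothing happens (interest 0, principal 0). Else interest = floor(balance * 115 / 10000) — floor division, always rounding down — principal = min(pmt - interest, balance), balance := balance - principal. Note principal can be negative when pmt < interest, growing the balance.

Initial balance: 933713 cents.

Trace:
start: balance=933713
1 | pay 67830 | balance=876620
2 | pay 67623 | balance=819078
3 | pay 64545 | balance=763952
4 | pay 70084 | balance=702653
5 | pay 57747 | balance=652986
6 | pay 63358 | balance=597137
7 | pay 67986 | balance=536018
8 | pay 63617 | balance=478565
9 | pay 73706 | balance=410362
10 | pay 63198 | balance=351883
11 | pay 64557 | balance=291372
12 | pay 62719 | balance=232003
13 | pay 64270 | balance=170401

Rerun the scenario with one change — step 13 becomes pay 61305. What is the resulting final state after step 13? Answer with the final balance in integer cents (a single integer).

(re-executing from step 13 with the substitution; state before step 13: balance=232003)
13 | pay 61305 | balance=173366

173366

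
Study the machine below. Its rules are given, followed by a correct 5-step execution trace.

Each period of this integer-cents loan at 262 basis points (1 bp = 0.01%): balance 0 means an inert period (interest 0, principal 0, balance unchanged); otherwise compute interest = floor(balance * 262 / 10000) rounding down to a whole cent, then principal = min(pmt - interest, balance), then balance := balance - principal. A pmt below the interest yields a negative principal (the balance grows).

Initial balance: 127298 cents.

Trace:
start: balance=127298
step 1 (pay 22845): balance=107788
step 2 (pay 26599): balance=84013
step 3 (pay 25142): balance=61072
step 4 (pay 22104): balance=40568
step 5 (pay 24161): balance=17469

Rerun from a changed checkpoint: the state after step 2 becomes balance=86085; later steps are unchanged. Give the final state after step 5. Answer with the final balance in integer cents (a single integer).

19708

state after step 2 := balance=86085
step 3 (pay 25142): balance=63198
step 4 (pay 22104): balance=42749
step 5 (pay 24161): balance=19708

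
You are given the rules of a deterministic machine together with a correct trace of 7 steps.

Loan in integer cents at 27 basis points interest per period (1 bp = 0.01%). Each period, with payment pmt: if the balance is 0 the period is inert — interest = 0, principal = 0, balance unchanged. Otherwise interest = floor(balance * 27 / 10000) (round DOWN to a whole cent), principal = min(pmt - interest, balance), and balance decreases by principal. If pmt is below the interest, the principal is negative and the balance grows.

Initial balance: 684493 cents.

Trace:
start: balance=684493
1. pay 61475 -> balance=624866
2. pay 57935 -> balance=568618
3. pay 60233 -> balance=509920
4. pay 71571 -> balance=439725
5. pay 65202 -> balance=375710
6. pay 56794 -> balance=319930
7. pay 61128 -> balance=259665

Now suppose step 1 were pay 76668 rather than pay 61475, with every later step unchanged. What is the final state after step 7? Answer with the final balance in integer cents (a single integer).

244224

(re-executing from step 1 with the substitution; state before step 1: balance=684493)
1. pay 76668 -> balance=609673
2. pay 57935 -> balance=553384
3. pay 60233 -> balance=494645
4. pay 71571 -> balance=424409
5. pay 65202 -> balance=360352
6. pay 56794 -> balance=304530
7. pay 61128 -> balance=244224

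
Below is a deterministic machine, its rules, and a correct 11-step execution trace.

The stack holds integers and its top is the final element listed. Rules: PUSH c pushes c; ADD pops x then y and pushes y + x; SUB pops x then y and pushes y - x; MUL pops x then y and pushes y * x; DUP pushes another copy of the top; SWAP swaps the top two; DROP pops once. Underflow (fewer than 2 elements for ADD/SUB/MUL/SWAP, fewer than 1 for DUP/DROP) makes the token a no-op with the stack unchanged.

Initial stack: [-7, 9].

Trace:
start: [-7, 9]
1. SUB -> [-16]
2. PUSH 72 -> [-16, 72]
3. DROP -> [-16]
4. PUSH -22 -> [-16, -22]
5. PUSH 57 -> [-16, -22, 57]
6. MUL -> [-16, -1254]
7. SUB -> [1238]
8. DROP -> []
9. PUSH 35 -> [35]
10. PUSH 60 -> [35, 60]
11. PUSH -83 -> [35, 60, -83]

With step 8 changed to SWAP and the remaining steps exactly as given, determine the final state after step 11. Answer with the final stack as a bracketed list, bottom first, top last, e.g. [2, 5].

(re-executing from step 8 with the substitution; state before step 8: [1238])
8. SWAP -> [1238]
9. PUSH 35 -> [1238, 35]
10. PUSH 60 -> [1238, 35, 60]
11. PUSH -83 -> [1238, 35, 60, -83]

[1238, 35, 60, -83]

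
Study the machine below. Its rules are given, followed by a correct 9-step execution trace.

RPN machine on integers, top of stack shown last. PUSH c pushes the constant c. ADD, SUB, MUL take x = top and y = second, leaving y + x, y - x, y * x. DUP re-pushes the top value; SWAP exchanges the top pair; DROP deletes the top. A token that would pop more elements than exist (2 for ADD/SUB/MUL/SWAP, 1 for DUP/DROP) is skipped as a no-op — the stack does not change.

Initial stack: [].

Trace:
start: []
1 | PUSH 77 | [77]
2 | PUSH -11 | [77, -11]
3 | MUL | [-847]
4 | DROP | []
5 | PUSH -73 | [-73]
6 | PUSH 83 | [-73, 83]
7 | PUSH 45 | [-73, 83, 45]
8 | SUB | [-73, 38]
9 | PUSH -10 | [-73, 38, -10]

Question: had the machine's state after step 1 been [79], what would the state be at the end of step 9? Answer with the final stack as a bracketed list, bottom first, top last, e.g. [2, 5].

[-73, 38, -10]

state after step 1 := [79]
2 | PUSH -11 | [79, -11]
3 | MUL | [-869]
4 | DROP | []
5 | PUSH -73 | [-73]
6 | PUSH 83 | [-73, 83]
7 | PUSH 45 | [-73, 83, 45]
8 | SUB | [-73, 38]
9 | PUSH -10 | [-73, 38, -10]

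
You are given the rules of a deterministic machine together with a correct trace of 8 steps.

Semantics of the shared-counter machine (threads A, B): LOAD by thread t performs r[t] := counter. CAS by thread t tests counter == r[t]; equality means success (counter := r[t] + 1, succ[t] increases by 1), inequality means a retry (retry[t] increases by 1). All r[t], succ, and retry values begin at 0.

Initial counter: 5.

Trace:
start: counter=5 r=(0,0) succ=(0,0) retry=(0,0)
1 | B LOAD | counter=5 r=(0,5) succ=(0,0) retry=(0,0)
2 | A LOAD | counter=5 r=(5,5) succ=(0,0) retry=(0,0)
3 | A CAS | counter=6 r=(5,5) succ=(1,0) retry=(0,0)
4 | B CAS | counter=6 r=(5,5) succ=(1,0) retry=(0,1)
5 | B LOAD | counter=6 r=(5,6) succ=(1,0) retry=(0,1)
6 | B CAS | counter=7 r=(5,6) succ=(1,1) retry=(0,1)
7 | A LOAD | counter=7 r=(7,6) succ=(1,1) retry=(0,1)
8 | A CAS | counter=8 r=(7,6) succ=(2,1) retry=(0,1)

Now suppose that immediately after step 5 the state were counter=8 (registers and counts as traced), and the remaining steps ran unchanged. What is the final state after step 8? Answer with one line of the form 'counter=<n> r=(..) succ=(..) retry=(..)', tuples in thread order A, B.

counter=9 r=(8,6) succ=(2,0) retry=(0,2)

state after step 5 := counter=8 r=(5,6) succ=(1,0) retry=(0,1)
6 | B CAS | counter=8 r=(5,6) succ=(1,0) retry=(0,2)
7 | A LOAD | counter=8 r=(8,6) succ=(1,0) retry=(0,2)
8 | A CAS | counter=9 r=(8,6) succ=(2,0) retry=(0,2)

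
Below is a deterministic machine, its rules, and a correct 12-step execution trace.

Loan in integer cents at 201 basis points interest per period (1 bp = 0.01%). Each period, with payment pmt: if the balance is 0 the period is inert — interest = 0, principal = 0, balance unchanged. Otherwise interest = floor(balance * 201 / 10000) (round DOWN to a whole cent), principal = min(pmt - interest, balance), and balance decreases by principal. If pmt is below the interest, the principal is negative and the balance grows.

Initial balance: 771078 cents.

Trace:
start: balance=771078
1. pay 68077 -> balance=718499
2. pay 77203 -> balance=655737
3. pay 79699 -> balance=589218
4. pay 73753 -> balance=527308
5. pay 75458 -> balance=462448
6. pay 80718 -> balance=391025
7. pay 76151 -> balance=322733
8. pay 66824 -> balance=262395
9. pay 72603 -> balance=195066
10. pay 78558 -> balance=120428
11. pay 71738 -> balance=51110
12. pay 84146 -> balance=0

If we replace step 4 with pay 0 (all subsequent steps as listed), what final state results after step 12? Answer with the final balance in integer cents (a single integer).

(re-executing from step 4 with the substitution; state before step 4: balance=589218)
4. pay 0 -> balance=601061
5. pay 75458 -> balance=537684
6. pay 80718 -> balance=467773
7. pay 76151 -> balance=401024
8. pay 66824 -> balance=342260
9. pay 72603 -> balance=276536
10. pay 78558 -> balance=203536
11. pay 71738 -> balance=135889
12. pay 84146 -> balance=54474

54474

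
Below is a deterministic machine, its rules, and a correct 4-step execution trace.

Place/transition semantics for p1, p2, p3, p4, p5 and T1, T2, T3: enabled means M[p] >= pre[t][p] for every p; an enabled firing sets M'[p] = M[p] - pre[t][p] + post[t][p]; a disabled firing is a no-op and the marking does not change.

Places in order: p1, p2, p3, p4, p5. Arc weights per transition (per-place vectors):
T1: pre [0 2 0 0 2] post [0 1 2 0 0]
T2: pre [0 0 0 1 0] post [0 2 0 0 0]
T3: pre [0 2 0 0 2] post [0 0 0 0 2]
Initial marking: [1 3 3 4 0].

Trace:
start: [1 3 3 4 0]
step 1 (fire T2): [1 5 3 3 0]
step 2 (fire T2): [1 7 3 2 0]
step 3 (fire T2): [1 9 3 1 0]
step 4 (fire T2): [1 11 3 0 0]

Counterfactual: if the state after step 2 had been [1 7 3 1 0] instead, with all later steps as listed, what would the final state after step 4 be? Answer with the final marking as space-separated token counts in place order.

1 9 3 0 0

state after step 2 := [1 7 3 1 0]
step 3 (fire T2): [1 9 3 0 0]
step 4 (fire T2): [1 9 3 0 0]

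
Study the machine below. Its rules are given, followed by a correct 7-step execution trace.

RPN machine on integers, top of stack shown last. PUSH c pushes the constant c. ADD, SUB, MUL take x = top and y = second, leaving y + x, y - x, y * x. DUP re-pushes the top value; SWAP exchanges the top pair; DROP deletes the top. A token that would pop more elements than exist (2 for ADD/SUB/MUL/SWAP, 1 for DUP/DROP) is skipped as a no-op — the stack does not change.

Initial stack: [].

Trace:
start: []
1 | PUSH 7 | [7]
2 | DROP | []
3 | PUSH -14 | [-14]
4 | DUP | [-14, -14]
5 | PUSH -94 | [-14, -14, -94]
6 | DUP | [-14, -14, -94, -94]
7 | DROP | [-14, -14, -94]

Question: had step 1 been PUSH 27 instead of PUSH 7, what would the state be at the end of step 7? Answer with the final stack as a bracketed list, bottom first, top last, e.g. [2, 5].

[-14, -14, -94]

(re-executing from step 1 with the substitution; state before step 1: [])
1 | PUSH 27 | [27]
2 | DROP | []
3 | PUSH -14 | [-14]
4 | DUP | [-14, -14]
5 | PUSH -94 | [-14, -14, -94]
6 | DUP | [-14, -14, -94, -94]
7 | DROP | [-14, -14, -94]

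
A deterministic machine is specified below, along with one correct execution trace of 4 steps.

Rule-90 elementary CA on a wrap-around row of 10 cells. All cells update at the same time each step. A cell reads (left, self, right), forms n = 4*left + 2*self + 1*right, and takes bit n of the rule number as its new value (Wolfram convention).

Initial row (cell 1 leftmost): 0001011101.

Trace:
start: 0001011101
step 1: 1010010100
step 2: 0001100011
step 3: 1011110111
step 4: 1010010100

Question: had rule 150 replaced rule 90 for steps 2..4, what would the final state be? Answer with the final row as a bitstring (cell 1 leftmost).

(re-executing steps 2..4 under rule 150; state before step 2: 1010010100)
step 2: 1011110111
step 3: 0001100011
step 4: 1010010100

1010010100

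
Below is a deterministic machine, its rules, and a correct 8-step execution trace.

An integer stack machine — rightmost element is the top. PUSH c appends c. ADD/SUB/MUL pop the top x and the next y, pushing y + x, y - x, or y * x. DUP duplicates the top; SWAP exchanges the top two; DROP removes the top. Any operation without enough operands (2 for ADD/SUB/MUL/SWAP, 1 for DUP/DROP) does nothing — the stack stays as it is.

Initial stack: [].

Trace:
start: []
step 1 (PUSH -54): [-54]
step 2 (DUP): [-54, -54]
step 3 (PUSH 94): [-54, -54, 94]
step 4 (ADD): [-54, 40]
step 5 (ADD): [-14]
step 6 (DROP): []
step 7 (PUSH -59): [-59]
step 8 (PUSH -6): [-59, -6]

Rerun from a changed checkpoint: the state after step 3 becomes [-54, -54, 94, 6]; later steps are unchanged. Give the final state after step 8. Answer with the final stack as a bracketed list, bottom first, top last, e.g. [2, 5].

[-54, -59, -6]

state after step 3 := [-54, -54, 94, 6]
step 4 (ADD): [-54, -54, 100]
step 5 (ADD): [-54, 46]
step 6 (DROP): [-54]
step 7 (PUSH -59): [-54, -59]
step 8 (PUSH -6): [-54, -59, -6]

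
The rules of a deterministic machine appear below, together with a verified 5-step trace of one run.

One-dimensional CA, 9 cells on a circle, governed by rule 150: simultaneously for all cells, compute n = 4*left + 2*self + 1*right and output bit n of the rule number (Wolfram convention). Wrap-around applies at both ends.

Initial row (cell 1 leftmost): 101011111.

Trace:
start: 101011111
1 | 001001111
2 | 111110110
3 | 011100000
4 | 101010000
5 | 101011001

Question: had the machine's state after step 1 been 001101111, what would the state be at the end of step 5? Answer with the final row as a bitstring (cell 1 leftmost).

101111010

state after step 1 := 001101111
2 | 110000110
3 | 001001000
4 | 011111100
5 | 101111010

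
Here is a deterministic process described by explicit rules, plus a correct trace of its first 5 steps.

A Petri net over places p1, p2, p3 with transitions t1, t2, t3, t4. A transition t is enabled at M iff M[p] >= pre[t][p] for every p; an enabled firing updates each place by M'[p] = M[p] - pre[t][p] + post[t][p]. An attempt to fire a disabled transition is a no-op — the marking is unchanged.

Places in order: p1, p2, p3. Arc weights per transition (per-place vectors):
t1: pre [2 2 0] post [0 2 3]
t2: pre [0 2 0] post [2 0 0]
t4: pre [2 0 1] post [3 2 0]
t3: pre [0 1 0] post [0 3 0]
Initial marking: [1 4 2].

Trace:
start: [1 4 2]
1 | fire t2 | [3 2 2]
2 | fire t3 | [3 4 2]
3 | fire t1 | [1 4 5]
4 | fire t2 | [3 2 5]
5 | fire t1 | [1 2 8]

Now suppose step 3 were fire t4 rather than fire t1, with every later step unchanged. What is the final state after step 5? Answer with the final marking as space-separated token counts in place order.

(re-executing from step 3 with the substitution; state before step 3: [3 4 2])
3 | fire t4 | [4 6 1]
4 | fire t2 | [6 4 1]
5 | fire t1 | [4 4 4]

4 4 4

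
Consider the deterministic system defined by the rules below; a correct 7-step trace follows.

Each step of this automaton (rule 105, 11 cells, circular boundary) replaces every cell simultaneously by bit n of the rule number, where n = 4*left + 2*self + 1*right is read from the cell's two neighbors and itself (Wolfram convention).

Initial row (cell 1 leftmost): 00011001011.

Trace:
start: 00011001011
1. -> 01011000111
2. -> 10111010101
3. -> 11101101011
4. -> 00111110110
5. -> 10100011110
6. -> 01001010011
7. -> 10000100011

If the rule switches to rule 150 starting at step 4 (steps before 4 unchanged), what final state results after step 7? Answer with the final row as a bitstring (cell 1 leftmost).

10000100011

(re-executing steps 4..7 under rule 150; state before step 4: 11101101011)
4. -> 11000001001
5. -> 10100011110
6. -> 10110101100
7. -> 10000100011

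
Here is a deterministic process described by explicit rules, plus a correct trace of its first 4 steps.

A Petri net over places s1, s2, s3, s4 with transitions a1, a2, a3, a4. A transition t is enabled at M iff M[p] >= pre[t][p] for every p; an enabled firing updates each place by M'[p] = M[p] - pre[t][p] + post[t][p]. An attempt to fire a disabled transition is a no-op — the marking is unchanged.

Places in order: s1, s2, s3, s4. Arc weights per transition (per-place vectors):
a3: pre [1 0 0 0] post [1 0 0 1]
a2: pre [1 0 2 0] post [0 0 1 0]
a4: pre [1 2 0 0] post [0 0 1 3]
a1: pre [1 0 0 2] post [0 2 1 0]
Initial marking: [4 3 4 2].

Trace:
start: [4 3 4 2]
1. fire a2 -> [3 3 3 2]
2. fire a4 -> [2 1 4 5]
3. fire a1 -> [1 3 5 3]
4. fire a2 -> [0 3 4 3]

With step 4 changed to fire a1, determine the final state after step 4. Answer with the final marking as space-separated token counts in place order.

0 5 6 1

(re-executing from step 4 with the substitution; state before step 4: [1 3 5 3])
4. fire a1 -> [0 5 6 1]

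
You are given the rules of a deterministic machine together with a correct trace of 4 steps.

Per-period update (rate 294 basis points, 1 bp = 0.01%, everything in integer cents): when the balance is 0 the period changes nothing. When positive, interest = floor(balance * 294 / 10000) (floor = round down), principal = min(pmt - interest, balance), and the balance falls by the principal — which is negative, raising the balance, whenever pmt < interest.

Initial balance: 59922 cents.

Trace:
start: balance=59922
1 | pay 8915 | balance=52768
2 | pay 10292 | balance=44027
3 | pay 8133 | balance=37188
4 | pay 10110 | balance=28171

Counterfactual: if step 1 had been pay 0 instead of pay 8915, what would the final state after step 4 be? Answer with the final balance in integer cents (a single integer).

(re-executing from step 1 with the substitution; state before step 1: balance=59922)
1 | pay 0 | balance=61683
2 | pay 10292 | balance=53204
3 | pay 8133 | balance=46635
4 | pay 10110 | balance=37896

37896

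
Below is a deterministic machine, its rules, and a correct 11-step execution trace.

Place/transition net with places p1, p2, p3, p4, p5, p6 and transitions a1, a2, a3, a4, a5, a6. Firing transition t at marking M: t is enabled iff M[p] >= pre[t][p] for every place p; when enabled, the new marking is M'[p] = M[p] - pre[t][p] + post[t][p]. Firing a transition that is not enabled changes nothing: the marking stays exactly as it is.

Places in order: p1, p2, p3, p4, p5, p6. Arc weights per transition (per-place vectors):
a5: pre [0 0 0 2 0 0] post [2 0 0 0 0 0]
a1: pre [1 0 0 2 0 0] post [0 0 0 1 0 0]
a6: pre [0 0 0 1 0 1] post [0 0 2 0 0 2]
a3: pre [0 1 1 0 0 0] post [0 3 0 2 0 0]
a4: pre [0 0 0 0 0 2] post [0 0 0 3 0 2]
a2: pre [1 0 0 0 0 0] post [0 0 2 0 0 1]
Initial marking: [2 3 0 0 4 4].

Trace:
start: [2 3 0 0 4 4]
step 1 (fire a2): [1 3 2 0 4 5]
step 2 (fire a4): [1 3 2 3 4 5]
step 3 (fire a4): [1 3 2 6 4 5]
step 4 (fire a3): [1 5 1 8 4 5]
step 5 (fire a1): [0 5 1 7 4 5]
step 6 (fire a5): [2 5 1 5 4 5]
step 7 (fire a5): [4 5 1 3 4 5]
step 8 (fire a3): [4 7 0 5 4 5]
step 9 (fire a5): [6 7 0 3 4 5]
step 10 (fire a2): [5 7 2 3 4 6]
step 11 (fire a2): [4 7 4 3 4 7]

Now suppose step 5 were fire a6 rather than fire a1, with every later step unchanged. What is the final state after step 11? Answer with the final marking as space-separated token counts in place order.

5 7 6 3 4 8

(re-executing from step 5 with the substitution; state before step 5: [1 5 1 8 4 5])
step 5 (fire a6): [1 5 3 7 4 6]
step 6 (fire a5): [3 5 3 5 4 6]
step 7 (fire a5): [5 5 3 3 4 6]
step 8 (fire a3): [5 7 2 5 4 6]
step 9 (fire a5): [7 7 2 3 4 6]
step 10 (fire a2): [6 7 4 3 4 7]
step 11 (fire a2): [5 7 6 3 4 8]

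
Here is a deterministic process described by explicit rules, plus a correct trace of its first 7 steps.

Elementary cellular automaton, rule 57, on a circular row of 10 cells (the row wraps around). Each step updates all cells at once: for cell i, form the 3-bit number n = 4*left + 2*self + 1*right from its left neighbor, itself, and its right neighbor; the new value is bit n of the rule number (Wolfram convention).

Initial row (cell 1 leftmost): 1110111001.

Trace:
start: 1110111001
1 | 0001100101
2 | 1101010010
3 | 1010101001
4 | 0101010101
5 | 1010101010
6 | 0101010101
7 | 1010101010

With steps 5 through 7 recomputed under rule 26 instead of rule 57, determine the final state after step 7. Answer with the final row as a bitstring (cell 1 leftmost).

(re-executing steps 5..7 under rule 26; state before step 5: 0101010101)
5 | 0000000000
6 | 0000000000
7 | 0000000000

0000000000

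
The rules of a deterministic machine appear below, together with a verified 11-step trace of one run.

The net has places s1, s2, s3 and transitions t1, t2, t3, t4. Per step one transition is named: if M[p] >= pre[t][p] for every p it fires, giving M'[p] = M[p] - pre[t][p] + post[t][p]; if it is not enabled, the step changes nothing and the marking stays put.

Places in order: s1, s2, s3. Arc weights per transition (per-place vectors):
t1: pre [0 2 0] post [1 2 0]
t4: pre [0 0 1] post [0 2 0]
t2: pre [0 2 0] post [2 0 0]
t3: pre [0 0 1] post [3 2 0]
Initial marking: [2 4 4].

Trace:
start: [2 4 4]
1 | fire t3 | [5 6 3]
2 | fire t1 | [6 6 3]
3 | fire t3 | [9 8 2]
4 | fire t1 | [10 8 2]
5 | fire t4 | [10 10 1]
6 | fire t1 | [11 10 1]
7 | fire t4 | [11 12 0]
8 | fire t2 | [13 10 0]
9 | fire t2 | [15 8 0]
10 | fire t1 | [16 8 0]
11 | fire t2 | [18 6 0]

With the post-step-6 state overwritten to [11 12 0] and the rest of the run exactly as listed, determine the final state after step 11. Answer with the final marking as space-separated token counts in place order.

state after step 6 := [11 12 0]
7 | fire t4 | [11 12 0]
8 | fire t2 | [13 10 0]
9 | fire t2 | [15 8 0]
10 | fire t1 | [16 8 0]
11 | fire t2 | [18 6 0]

18 6 0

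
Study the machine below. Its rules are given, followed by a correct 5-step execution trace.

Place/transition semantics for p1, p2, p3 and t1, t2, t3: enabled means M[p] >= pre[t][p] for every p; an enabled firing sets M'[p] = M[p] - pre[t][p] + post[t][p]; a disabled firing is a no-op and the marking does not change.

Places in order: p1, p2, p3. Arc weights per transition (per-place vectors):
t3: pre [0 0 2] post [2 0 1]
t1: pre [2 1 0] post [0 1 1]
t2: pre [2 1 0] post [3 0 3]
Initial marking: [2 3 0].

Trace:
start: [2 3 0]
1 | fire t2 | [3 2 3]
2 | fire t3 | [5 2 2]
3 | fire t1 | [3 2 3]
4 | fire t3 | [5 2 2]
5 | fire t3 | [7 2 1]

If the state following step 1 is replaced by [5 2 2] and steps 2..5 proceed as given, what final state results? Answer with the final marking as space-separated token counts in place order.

state after step 1 := [5 2 2]
2 | fire t3 | [7 2 1]
3 | fire t1 | [5 2 2]
4 | fire t3 | [7 2 1]
5 | fire t3 | [7 2 1]

7 2 1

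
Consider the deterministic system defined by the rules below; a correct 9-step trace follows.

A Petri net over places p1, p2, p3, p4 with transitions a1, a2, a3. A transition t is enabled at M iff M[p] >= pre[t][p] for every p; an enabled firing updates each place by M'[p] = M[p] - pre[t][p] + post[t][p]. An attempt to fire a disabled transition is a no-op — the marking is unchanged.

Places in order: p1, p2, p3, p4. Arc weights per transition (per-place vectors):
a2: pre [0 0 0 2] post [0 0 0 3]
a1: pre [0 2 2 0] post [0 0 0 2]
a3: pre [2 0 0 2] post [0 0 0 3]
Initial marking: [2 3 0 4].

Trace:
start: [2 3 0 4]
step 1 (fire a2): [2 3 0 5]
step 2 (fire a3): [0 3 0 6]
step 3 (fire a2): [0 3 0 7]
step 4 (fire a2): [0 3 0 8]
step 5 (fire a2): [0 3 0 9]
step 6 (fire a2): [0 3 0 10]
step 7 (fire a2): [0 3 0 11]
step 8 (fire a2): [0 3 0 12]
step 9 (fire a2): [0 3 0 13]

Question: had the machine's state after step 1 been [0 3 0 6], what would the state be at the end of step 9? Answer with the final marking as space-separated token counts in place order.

state after step 1 := [0 3 0 6]
step 2 (fire a3): [0 3 0 6]
step 3 (fire a2): [0 3 0 7]
step 4 (fire a2): [0 3 0 8]
step 5 (fire a2): [0 3 0 9]
step 6 (fire a2): [0 3 0 10]
step 7 (fire a2): [0 3 0 11]
step 8 (fire a2): [0 3 0 12]
step 9 (fire a2): [0 3 0 13]

0 3 0 13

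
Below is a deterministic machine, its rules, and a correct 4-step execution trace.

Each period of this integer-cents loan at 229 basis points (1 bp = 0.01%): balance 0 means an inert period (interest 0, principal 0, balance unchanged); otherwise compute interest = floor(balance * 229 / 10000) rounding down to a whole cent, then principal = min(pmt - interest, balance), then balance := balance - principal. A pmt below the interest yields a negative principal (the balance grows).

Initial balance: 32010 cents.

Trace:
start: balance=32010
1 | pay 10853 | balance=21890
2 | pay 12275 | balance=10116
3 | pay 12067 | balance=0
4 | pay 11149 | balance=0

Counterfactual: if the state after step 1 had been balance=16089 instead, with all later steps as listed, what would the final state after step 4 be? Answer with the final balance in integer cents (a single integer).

0

state after step 1 := balance=16089
2 | pay 12275 | balance=4182
3 | pay 12067 | balance=0
4 | pay 11149 | balance=0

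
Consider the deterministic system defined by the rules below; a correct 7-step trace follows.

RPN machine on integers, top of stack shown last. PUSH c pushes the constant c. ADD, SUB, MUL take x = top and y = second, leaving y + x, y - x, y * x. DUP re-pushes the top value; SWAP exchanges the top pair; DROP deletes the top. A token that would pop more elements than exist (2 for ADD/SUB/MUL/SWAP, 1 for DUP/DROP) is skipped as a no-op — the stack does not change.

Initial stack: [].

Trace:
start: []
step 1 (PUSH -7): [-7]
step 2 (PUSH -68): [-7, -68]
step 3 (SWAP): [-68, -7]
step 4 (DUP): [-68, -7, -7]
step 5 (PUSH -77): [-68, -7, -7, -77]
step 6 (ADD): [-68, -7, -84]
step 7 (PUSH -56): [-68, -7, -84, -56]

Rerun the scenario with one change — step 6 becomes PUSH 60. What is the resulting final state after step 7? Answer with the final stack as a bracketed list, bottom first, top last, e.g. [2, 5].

(re-executing from step 6 with the substitution; state before step 6: [-68, -7, -7, -77])
step 6 (PUSH 60): [-68, -7, -7, -77, 60]
step 7 (PUSH -56): [-68, -7, -7, -77, 60, -56]

[-68, -7, -7, -77, 60, -56]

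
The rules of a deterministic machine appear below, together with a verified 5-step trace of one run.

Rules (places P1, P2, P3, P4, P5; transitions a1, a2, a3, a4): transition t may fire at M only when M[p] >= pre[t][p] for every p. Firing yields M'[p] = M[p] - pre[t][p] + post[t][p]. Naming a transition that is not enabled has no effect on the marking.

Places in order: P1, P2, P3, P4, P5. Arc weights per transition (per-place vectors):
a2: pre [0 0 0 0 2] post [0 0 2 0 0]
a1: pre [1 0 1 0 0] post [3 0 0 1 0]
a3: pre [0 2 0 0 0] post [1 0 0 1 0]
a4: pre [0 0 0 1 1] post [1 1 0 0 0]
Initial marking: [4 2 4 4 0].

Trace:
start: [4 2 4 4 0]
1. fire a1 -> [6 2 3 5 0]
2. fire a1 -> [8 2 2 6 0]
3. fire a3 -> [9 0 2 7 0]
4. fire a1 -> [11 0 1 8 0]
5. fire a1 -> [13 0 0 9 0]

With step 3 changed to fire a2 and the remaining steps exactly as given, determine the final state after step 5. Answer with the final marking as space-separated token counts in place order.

12 2 0 8 0

(re-executing from step 3 with the substitution; state before step 3: [8 2 2 6 0])
3. fire a2 -> [8 2 2 6 0]
4. fire a1 -> [10 2 1 7 0]
5. fire a1 -> [12 2 0 8 0]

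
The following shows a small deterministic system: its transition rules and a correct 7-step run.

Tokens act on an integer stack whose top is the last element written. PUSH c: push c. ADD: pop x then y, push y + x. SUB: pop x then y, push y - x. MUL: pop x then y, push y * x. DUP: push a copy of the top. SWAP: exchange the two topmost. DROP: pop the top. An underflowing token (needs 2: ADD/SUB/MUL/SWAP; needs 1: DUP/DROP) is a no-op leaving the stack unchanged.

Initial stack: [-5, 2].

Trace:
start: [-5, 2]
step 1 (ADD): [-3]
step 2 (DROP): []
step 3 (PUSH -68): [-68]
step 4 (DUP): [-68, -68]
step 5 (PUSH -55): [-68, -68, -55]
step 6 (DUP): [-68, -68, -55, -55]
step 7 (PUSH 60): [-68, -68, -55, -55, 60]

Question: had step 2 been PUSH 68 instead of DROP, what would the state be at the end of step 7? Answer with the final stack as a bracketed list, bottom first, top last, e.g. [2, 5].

(re-executing from step 2 with the substitution; state before step 2: [-3])
step 2 (PUSH 68): [-3, 68]
step 3 (PUSH -68): [-3, 68, -68]
step 4 (DUP): [-3, 68, -68, -68]
step 5 (PUSH -55): [-3, 68, -68, -68, -55]
step 6 (DUP): [-3, 68, -68, -68, -55, -55]
step 7 (PUSH 60): [-3, 68, -68, -68, -55, -55, 60]

[-3, 68, -68, -68, -55, -55, 60]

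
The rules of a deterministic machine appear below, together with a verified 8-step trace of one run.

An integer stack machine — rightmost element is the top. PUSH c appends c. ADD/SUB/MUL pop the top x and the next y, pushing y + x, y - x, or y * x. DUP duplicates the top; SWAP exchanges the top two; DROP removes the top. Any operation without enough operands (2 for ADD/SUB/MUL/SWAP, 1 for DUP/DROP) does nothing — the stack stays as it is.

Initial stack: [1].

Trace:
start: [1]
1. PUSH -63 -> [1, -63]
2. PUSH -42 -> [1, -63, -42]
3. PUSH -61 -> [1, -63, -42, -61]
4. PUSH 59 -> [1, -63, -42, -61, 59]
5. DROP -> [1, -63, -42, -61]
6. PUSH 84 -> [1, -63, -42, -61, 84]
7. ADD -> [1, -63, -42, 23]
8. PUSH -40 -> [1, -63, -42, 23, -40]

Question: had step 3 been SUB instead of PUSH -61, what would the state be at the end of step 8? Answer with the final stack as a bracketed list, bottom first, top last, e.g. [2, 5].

[1, 63, -40]

(re-executing from step 3 with the substitution; state before step 3: [1, -63, -42])
3. SUB -> [1, -21]
4. PUSH 59 -> [1, -21, 59]
5. DROP -> [1, -21]
6. PUSH 84 -> [1, -21, 84]
7. ADD -> [1, 63]
8. PUSH -40 -> [1, 63, -40]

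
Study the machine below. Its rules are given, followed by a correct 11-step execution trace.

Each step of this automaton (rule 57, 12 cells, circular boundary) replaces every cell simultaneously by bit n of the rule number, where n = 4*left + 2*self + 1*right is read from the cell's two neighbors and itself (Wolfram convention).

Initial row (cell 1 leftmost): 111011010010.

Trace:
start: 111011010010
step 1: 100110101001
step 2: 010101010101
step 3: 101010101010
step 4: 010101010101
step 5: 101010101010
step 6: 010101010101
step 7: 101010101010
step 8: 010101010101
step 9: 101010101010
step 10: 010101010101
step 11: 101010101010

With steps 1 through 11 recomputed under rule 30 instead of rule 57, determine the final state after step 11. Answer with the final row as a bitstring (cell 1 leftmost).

(re-executing steps 1..11 under rule 30; state before step 1: 111011010010)
step 1: 100010011110
step 2: 110111110000
step 3: 100100001001
step 4: 011110011111
step 5: 010001110000
step 6: 111011001000
step 7: 100010111101
step 8: 010110100001
step 9: 010100110011
step 10: 010111101110
step 11: 110100001001

110100001001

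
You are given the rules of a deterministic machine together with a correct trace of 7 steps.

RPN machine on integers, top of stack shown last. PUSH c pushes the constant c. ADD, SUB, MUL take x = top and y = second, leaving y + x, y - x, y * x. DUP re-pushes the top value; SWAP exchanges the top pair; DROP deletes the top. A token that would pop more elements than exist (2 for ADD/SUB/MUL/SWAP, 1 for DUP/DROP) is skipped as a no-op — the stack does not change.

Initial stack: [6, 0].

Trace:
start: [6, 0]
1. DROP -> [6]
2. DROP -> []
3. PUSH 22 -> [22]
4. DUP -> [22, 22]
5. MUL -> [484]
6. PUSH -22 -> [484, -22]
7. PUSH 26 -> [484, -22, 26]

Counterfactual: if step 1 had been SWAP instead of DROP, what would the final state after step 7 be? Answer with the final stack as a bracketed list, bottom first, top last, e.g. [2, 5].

[0, 484, -22, 26]

(re-executing from step 1 with the substitution; state before step 1: [6, 0])
1. SWAP -> [0, 6]
2. DROP -> [0]
3. PUSH 22 -> [0, 22]
4. DUP -> [0, 22, 22]
5. MUL -> [0, 484]
6. PUSH -22 -> [0, 484, -22]
7. PUSH 26 -> [0, 484, -22, 26]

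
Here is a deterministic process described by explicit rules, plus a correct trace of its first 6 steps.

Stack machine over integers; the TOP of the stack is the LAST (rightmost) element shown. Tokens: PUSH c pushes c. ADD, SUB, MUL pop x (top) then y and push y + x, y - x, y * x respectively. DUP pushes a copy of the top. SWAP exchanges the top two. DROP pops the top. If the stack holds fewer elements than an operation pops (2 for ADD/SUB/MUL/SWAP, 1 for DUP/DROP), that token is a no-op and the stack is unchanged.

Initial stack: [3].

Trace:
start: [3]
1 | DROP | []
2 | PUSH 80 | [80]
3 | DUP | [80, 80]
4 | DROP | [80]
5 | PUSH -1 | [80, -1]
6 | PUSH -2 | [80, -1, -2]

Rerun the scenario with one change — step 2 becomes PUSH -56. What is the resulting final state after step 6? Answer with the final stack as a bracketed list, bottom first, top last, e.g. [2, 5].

(re-executing from step 2 with the substitution; state before step 2: [])
2 | PUSH -56 | [-56]
3 | DUP | [-56, -56]
4 | DROP | [-56]
5 | PUSH -1 | [-56, -1]
6 | PUSH -2 | [-56, -1, -2]

[-56, -1, -2]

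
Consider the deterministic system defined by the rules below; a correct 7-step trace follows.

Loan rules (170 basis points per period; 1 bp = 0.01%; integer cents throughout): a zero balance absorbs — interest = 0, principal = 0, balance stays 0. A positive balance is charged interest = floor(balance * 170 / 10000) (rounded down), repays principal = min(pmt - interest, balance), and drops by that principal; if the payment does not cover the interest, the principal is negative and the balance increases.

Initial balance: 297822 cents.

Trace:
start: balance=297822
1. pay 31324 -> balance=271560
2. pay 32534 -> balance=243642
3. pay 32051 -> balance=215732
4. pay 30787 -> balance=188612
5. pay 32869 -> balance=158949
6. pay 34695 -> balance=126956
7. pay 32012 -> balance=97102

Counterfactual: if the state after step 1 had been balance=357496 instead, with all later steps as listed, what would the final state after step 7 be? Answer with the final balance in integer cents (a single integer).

state after step 1 := balance=357496
2. pay 32534 -> balance=331039
3. pay 32051 -> balance=304615
4. pay 30787 -> balance=279006
5. pay 32869 -> balance=250880
6. pay 34695 -> balance=220449
7. pay 32012 -> balance=192184

192184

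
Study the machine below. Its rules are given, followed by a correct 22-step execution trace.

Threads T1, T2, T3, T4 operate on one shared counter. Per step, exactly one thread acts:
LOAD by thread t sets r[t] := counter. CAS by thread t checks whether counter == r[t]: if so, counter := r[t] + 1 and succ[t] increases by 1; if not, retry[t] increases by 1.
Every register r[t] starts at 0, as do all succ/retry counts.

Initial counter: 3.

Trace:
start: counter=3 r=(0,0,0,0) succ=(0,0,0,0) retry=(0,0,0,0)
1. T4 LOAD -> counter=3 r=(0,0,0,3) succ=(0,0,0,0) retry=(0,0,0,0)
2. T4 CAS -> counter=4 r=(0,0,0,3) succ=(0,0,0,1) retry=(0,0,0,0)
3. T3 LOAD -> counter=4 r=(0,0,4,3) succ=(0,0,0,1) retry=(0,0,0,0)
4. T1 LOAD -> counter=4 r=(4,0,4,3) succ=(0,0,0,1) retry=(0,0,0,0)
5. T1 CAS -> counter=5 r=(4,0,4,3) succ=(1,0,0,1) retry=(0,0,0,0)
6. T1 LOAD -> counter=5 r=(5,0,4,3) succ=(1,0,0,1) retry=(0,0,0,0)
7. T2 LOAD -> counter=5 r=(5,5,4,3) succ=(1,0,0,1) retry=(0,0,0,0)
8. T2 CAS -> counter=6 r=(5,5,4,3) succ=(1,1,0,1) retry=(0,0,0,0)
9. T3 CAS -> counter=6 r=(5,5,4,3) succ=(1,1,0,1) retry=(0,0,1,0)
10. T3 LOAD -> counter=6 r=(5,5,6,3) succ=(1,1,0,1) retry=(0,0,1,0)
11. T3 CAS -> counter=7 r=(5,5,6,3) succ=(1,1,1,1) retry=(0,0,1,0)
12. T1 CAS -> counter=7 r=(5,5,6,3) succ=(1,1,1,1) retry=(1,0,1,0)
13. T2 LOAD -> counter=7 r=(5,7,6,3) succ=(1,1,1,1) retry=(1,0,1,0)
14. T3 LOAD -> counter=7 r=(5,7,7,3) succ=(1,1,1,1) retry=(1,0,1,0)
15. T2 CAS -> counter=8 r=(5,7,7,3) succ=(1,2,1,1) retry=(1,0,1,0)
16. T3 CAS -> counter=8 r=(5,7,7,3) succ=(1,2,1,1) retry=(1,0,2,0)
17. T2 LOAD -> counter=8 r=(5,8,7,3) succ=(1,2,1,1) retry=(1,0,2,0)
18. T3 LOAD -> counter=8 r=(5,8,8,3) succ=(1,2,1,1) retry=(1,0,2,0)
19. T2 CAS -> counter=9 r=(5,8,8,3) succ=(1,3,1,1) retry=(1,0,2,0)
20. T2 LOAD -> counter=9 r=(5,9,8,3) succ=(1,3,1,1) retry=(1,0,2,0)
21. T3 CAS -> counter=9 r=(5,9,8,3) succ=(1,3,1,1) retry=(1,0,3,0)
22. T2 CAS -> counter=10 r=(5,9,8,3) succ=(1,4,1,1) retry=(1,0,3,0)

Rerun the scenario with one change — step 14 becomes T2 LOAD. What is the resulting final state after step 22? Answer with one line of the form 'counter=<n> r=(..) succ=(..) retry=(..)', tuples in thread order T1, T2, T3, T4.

(re-executing from step 14 with the substitution; state before step 14: counter=7 r=(5,7,6,3) succ=(1,1,1,1) retry=(1,0,1,0))
14. T2 LOAD -> counter=7 r=(5,7,6,3) succ=(1,1,1,1) retry=(1,0,1,0)
15. T2 CAS -> counter=8 r=(5,7,6,3) succ=(1,2,1,1) retry=(1,0,1,0)
16. T3 CAS -> counter=8 r=(5,7,6,3) succ=(1,2,1,1) retry=(1,0,2,0)
17. T2 LOAD -> counter=8 r=(5,8,6,3) succ=(1,2,1,1) retry=(1,0,2,0)
18. T3 LOAD -> counter=8 r=(5,8,8,3) succ=(1,2,1,1) retry=(1,0,2,0)
19. T2 CAS -> counter=9 r=(5,8,8,3) succ=(1,3,1,1) retry=(1,0,2,0)
20. T2 LOAD -> counter=9 r=(5,9,8,3) succ=(1,3,1,1) retry=(1,0,2,0)
21. T3 CAS -> counter=9 r=(5,9,8,3) succ=(1,3,1,1) retry=(1,0,3,0)
22. T2 CAS -> counter=10 r=(5,9,8,3) succ=(1,4,1,1) retry=(1,0,3,0)

counter=10 r=(5,9,8,3) succ=(1,4,1,1) retry=(1,0,3,0)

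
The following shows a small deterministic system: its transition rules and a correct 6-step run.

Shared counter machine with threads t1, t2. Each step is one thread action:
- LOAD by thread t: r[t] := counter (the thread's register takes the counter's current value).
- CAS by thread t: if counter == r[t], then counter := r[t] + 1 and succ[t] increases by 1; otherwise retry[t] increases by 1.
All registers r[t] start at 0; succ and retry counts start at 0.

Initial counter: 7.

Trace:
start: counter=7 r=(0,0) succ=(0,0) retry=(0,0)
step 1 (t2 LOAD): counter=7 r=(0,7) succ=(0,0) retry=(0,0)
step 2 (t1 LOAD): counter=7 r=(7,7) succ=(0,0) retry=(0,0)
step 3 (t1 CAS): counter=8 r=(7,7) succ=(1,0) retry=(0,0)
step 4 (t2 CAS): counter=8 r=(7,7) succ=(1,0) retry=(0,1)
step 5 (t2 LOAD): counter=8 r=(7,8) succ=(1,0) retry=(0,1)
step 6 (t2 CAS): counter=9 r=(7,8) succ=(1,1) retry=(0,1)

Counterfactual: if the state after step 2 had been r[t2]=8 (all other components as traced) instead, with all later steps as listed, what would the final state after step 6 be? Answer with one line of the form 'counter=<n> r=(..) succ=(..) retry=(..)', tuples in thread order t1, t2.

state after step 2 := counter=7 r=(7,8) succ=(0,0) retry=(0,0)
step 3 (t1 CAS): counter=8 r=(7,8) succ=(1,0) retry=(0,0)
step 4 (t2 CAS): counter=9 r=(7,8) succ=(1,1) retry=(0,0)
step 5 (t2 LOAD): counter=9 r=(7,9) succ=(1,1) retry=(0,0)
step 6 (t2 CAS): counter=10 r=(7,9) succ=(1,2) retry=(0,0)

counter=10 r=(7,9) succ=(1,2) retry=(0,0)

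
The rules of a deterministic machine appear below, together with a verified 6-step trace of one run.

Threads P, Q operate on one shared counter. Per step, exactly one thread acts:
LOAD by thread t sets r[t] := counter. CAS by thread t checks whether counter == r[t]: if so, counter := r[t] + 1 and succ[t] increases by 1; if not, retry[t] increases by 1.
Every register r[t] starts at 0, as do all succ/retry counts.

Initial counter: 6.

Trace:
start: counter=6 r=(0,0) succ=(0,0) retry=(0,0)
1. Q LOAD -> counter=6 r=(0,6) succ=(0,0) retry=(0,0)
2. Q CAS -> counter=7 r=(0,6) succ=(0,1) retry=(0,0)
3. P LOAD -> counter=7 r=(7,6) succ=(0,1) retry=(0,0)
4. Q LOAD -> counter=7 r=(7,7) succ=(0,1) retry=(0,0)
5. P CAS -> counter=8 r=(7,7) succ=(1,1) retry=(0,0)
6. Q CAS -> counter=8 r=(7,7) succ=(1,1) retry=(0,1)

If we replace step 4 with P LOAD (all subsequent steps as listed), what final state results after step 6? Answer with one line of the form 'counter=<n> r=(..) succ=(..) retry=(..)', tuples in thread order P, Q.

(re-executing from step 4 with the substitution; state before step 4: counter=7 r=(7,6) succ=(0,1) retry=(0,0))
4. P LOAD -> counter=7 r=(7,6) succ=(0,1) retry=(0,0)
5. P CAS -> counter=8 r=(7,6) succ=(1,1) retry=(0,0)
6. Q CAS -> counter=8 r=(7,6) succ=(1,1) retry=(0,1)

counter=8 r=(7,6) succ=(1,1) retry=(0,1)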